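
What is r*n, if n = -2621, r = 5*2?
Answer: -26210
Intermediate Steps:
r = 10
r*n = 10*(-2621) = -26210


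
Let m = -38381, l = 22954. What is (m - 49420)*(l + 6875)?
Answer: -2619016029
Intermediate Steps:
(m - 49420)*(l + 6875) = (-38381 - 49420)*(22954 + 6875) = -87801*29829 = -2619016029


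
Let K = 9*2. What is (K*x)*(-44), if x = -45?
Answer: 35640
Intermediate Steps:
K = 18
(K*x)*(-44) = (18*(-45))*(-44) = -810*(-44) = 35640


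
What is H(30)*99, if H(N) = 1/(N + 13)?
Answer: 99/43 ≈ 2.3023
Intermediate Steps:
H(N) = 1/(13 + N)
H(30)*99 = 99/(13 + 30) = 99/43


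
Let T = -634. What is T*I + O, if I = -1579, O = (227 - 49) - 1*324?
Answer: 1000940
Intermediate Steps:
O = -146 (O = 178 - 324 = -146)
T*I + O = -634*(-1579) - 146 = 1001086 - 146 = 1000940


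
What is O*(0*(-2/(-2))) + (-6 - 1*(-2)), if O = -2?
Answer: -4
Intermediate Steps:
O*(0*(-2/(-2))) + (-6 - 1*(-2)) = -0*(-2/(-2)) + (-6 - 1*(-2)) = -0*(-2*(-1/2)) + (-6 + 2) = -0 - 4 = -2*0 - 4 = 0 - 4 = -4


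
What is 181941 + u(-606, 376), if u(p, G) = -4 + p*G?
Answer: -45919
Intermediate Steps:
u(p, G) = -4 + G*p
181941 + u(-606, 376) = 181941 + (-4 + 376*(-606)) = 181941 + (-4 - 227856) = 181941 - 227860 = -45919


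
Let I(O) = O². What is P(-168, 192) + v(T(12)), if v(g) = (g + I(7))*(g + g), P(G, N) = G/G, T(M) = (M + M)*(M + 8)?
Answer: 507841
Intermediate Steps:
T(M) = 2*M*(8 + M) (T(M) = (2*M)*(8 + M) = 2*M*(8 + M))
P(G, N) = 1
v(g) = 2*g*(49 + g) (v(g) = (g + 7²)*(g + g) = (g + 49)*(2*g) = (49 + g)*(2*g) = 2*g*(49 + g))
P(-168, 192) + v(T(12)) = 1 + 2*(2*12*(8 + 12))*(49 + 2*12*(8 + 12)) = 1 + 2*(2*12*20)*(49 + 2*12*20) = 1 + 2*480*(49 + 480) = 1 + 2*480*529 = 1 + 507840 = 507841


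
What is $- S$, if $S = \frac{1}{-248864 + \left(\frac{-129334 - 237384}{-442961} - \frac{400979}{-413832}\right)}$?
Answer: $\frac{183311436552}{45619287968374733} \approx 4.0183 \cdot 10^{-6}$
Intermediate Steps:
$S = - \frac{183311436552}{45619287968374733}$ ($S = \frac{1}{-248864 + \left(\left(-129334 - 237384\right) \left(- \frac{1}{442961}\right) - - \frac{400979}{413832}\right)} = \frac{1}{-248864 + \left(\left(-366718\right) \left(- \frac{1}{442961}\right) + \frac{400979}{413832}\right)} = \frac{1}{-248864 + \left(\frac{366718}{442961} + \frac{400979}{413832}\right)} = \frac{1}{-248864 + \frac{329377702195}{183311436552}} = \frac{1}{- \frac{45619287968374733}{183311436552}} = - \frac{183311436552}{45619287968374733} \approx -4.0183 \cdot 10^{-6}$)
$- S = \left(-1\right) \left(- \frac{183311436552}{45619287968374733}\right) = \frac{183311436552}{45619287968374733}$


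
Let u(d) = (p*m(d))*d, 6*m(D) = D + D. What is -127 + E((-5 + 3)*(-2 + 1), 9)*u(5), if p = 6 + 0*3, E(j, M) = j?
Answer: -27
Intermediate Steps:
m(D) = D/3 (m(D) = (D + D)/6 = (2*D)/6 = D/3)
p = 6 (p = 6 + 0 = 6)
u(d) = 2*d² (u(d) = (6*(d/3))*d = (2*d)*d = 2*d²)
-127 + E((-5 + 3)*(-2 + 1), 9)*u(5) = -127 + ((-5 + 3)*(-2 + 1))*(2*5²) = -127 + (-2*(-1))*(2*25) = -127 + 2*50 = -127 + 100 = -27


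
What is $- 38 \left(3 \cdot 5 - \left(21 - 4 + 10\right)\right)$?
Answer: $456$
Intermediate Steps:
$- 38 \left(3 \cdot 5 - \left(21 - 4 + 10\right)\right) = - 38 \left(15 - 27\right) = \left(-38\right) \left(-12\right) = 456$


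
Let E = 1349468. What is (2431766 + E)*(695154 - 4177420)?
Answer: -13167262596244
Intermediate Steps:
(2431766 + E)*(695154 - 4177420) = (2431766 + 1349468)*(695154 - 4177420) = 3781234*(-3482266) = -13167262596244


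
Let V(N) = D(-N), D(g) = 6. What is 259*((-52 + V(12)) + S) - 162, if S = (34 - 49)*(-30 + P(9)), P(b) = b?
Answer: 69509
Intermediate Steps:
S = 315 (S = (34 - 49)*(-30 + 9) = -15*(-21) = 315)
V(N) = 6
259*((-52 + V(12)) + S) - 162 = 259*((-52 + 6) + 315) - 162 = 259*(-46 + 315) - 162 = 259*269 - 162 = 69671 - 162 = 69509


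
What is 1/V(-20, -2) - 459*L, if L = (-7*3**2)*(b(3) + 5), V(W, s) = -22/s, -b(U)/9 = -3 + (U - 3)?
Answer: 10178785/11 ≈ 9.2534e+5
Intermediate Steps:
b(U) = 54 - 9*U (b(U) = -9*(-3 + (U - 3)) = -9*(-3 + (-3 + U)) = -9*(-6 + U) = 54 - 9*U)
L = -2016 (L = (-7*3**2)*((54 - 9*3) + 5) = (-7*9)*((54 - 27) + 5) = -63*(27 + 5) = -63*32 = -2016)
1/V(-20, -2) - 459*L = 1/(-22/(-2)) - 459*(-2016) = 1/(-22*(-1/2)) + 925344 = 1/11 + 925344 = 10178785/11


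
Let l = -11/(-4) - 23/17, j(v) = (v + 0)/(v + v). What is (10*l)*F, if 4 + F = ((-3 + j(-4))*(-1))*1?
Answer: -1425/68 ≈ -20.956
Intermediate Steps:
j(v) = ½ (j(v) = v/((2*v)) = v*(1/(2*v)) = ½)
l = 95/68 (l = -11*(-¼) - 23*1/17 = 11/4 - 23/17 = 95/68 ≈ 1.3971)
F = -3/2 (F = -4 + ((-3 + ½)*(-1))*1 = -4 - 5/2*(-1)*1 = -4 + (5/2)*1 = -4 + 5/2 = -3/2 ≈ -1.5000)
(10*l)*F = (10*(95/68))*(-3/2) = (475/34)*(-3/2) = -1425/68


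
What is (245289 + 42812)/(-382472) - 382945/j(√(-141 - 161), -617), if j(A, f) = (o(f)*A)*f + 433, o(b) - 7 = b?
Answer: (-108432573370*√302 + 146590487773*I)/(382472*(-433*I + 376370*√302)) ≈ -0.75326 + 0.058549*I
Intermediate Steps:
o(b) = 7 + b
j(A, f) = 433 + A*f*(7 + f) (j(A, f) = ((7 + f)*A)*f + 433 = (A*(7 + f))*f + 433 = A*f*(7 + f) + 433 = 433 + A*f*(7 + f))
(245289 + 42812)/(-382472) - 382945/j(√(-141 - 161), -617) = (245289 + 42812)/(-382472) - 382945/(433 + √(-141 - 161)*(-617)*(7 - 617)) = 288101*(-1/382472) - 382945/(433 + √(-302)*(-617)*(-610)) = -288101/382472 - 382945/(433 + (I*√302)*(-617)*(-610)) = -288101/382472 - 382945/(433 + 376370*I*√302)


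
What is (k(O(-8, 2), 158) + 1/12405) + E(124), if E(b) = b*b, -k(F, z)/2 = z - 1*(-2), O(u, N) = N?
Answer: 186769681/12405 ≈ 15056.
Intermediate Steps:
k(F, z) = -4 - 2*z (k(F, z) = -2*(z - 1*(-2)) = -2*(z + 2) = -2*(2 + z) = -4 - 2*z)
E(b) = b²
(k(O(-8, 2), 158) + 1/12405) + E(124) = ((-4 - 2*158) + 1/12405) + 124² = ((-4 - 316) + 1/12405) + 15376 = (-320 + 1/12405) + 15376 = -3969599/12405 + 15376 = 186769681/12405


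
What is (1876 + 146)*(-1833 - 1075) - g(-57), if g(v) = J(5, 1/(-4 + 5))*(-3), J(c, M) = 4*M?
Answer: -5879964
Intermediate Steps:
g(v) = -12 (g(v) = (4/(-4 + 5))*(-3) = (4/1)*(-3) = (4*1)*(-3) = 4*(-3) = -12)
(1876 + 146)*(-1833 - 1075) - g(-57) = (1876 + 146)*(-1833 - 1075) - 1*(-12) = 2022*(-2908) + 12 = -5879976 + 12 = -5879964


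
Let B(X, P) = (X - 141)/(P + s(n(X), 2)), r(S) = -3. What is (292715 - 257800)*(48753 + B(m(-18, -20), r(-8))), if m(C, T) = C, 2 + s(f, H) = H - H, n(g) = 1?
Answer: 1703321292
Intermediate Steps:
s(f, H) = -2 (s(f, H) = -2 + (H - H) = -2 + 0 = -2)
B(X, P) = (-141 + X)/(-2 + P) (B(X, P) = (X - 141)/(P - 2) = (-141 + X)/(-2 + P))
(292715 - 257800)*(48753 + B(m(-18, -20), r(-8))) = (292715 - 257800)*(48753 + (-141 - 18)/(-2 - 3)) = 34915*(48753 - 159/(-5)) = 34915*(48753 - ⅕*(-159)) = 34915*(48753 + 159/5) = 34915*(243924/5) = 1703321292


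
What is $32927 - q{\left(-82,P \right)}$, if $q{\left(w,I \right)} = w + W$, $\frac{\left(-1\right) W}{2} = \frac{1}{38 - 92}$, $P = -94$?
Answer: $\frac{891242}{27} \approx 33009.0$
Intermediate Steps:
$W = \frac{1}{27}$ ($W = - \frac{2}{38 - 92} = - \frac{2}{-54} = \left(-2\right) \left(- \frac{1}{54}\right) = \frac{1}{27} \approx 0.037037$)
$q{\left(w,I \right)} = \frac{1}{27} + w$ ($q{\left(w,I \right)} = w + \frac{1}{27} = \frac{1}{27} + w$)
$32927 - q{\left(-82,P \right)} = 32927 - \left(\frac{1}{27} - 82\right) = 32927 - - \frac{2213}{27} = 32927 + \frac{2213}{27} = \frac{891242}{27}$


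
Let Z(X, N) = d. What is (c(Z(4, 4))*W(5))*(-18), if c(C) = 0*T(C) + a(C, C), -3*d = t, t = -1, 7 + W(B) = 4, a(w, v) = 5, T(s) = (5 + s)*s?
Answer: 270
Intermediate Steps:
T(s) = s*(5 + s)
W(B) = -3 (W(B) = -7 + 4 = -3)
d = ⅓ (d = -⅓*(-1) = ⅓ ≈ 0.33333)
Z(X, N) = ⅓
c(C) = 5 (c(C) = 0*(C*(5 + C)) + 5 = 0 + 5 = 5)
(c(Z(4, 4))*W(5))*(-18) = (5*(-3))*(-18) = -15*(-18) = 270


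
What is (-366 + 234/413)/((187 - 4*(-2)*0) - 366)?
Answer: 150924/73927 ≈ 2.0415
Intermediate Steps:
(-366 + 234/413)/((187 - 4*(-2)*0) - 366) = (-366 + 234*(1/413))/((187 + 8*0) - 366) = (-366 + 234/413)/((187 + 0) - 366) = -150924/413/(187 - 366) = -150924/413/(-179) = -1/179*(-150924/413) = 150924/73927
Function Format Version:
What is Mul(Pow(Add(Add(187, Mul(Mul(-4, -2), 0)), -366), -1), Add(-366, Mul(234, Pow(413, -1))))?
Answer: Rational(150924, 73927) ≈ 2.0415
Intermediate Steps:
Mul(Pow(Add(Add(187, Mul(Mul(-4, -2), 0)), -366), -1), Add(-366, Mul(234, Pow(413, -1)))) = Mul(Pow(Add(Add(187, Mul(8, 0)), -366), -1), Add(-366, Mul(234, Rational(1, 413)))) = Mul(Pow(Add(Add(187, 0), -366), -1), Add(-366, Rational(234, 413))) = Mul(Pow(Add(187, -366), -1), Rational(-150924, 413)) = Mul(Pow(-179, -1), Rational(-150924, 413)) = Mul(Rational(-1, 179), Rational(-150924, 413)) = Rational(150924, 73927)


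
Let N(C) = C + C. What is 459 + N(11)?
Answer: 481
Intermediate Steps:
N(C) = 2*C
459 + N(11) = 459 + 2*11 = 459 + 22 = 481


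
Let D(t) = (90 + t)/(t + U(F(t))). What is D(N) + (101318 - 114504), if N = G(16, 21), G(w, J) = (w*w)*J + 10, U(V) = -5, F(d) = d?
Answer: -70948390/5381 ≈ -13185.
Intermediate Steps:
G(w, J) = 10 + J*w² (G(w, J) = w²*J + 10 = J*w² + 10 = 10 + J*w²)
N = 5386 (N = 10 + 21*16² = 10 + 21*256 = 10 + 5376 = 5386)
D(t) = (90 + t)/(-5 + t) (D(t) = (90 + t)/(t - 5) = (90 + t)/(-5 + t))
D(N) + (101318 - 114504) = (90 + 5386)/(-5 + 5386) + (101318 - 114504) = 5476/5381 - 13186 = -70948390/5381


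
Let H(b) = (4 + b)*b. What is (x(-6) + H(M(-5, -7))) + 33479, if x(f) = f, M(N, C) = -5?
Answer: 33478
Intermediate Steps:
H(b) = b*(4 + b)
(x(-6) + H(M(-5, -7))) + 33479 = (-6 - 5*(4 - 5)) + 33479 = (-6 - 5*(-1)) + 33479 = (-6 + 5) + 33479 = -1 + 33479 = 33478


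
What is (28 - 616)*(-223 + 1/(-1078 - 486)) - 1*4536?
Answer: 49496055/391 ≈ 1.2659e+5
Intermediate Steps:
(28 - 616)*(-223 + 1/(-1078 - 486)) - 1*4536 = -588*(-223 + 1/(-1564)) - 4536 = -588*(-223 - 1/1564) - 4536 = -588*(-348773/1564) - 4536 = 51269631/391 - 4536 = 49496055/391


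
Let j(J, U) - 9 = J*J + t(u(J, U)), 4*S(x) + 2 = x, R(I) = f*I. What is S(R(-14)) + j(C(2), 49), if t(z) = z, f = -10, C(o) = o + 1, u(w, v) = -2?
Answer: 101/2 ≈ 50.500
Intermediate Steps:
C(o) = 1 + o
R(I) = -10*I
S(x) = -½ + x/4
j(J, U) = 7 + J² (j(J, U) = 9 + (J*J - 2) = 9 + (J² - 2) = 9 + (-2 + J²) = 7 + J²)
S(R(-14)) + j(C(2), 49) = (-½ + (-10*(-14))/4) + (7 + (1 + 2)²) = (-½ + (¼)*140) + (7 + 3²) = (-½ + 35) + (7 + 9) = 69/2 + 16 = 101/2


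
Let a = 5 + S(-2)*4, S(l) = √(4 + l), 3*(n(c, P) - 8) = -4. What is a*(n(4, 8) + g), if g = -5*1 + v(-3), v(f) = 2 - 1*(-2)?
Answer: 85/3 + 68*√2/3 ≈ 60.389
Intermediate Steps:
n(c, P) = 20/3 (n(c, P) = 8 + (⅓)*(-4) = 8 - 4/3 = 20/3)
v(f) = 4 (v(f) = 2 + 2 = 4)
g = -1 (g = -5*1 + 4 = -5 + 4 = -1)
a = 5 + 4*√2 (a = 5 + √(4 - 2)*4 = 5 + √2*4 = 5 + 4*√2 ≈ 10.657)
a*(n(4, 8) + g) = (5 + 4*√2)*(20/3 - 1) = (5 + 4*√2)*(17/3) = 85/3 + 68*√2/3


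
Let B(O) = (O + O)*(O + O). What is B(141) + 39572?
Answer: 119096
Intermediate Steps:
B(O) = 4*O² (B(O) = (2*O)*(2*O) = 4*O²)
B(141) + 39572 = 4*141² + 39572 = 4*19881 + 39572 = 79524 + 39572 = 119096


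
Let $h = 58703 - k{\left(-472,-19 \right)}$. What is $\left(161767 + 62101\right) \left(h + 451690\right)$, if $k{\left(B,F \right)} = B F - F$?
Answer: $112248758408$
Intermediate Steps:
$k{\left(B,F \right)} = - F + B F$
$h = 49716$ ($h = 58703 - - 19 \left(-1 - 472\right) = 58703 - \left(-19\right) \left(-473\right) = 58703 - 8987 = 49716$)
$\left(161767 + 62101\right) \left(h + 451690\right) = \left(161767 + 62101\right) \left(49716 + 451690\right) = 223868 \cdot 501406 = 112248758408$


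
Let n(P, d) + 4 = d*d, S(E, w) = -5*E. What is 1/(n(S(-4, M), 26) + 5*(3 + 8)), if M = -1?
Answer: 1/727 ≈ 0.0013755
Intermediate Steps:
n(P, d) = -4 + d**2 (n(P, d) = -4 + d*d = -4 + d**2)
1/(n(S(-4, M), 26) + 5*(3 + 8)) = 1/((-4 + 26**2) + 5*(3 + 8)) = 1/((-4 + 676) + 5*11) = 1/(672 + 55) = 1/727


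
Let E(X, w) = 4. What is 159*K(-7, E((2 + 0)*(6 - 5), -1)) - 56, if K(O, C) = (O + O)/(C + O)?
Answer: 686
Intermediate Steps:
K(O, C) = 2*O/(C + O) (K(O, C) = (2*O)/(C + O) = 2*O/(C + O))
159*K(-7, E((2 + 0)*(6 - 5), -1)) - 56 = 159*(2*(-7)/(4 - 7)) - 56 = 159*(2*(-7)/(-3)) - 56 = 159*(2*(-7)*(-1/3)) - 56 = 159*(14/3) - 56 = 742 - 56 = 686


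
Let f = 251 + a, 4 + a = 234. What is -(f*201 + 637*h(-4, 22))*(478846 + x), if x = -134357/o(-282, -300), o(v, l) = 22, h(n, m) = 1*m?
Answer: -1151256227225/22 ≈ -5.2330e+10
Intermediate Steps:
a = 230 (a = -4 + 234 = 230)
h(n, m) = m
x = -134357/22 ≈ -6107.1
f = 481 (f = 251 + 230 = 481)
-(f*201 + 637*h(-4, 22))*(478846 + x) = -(481*201 + 637*22)*(478846 - 134357/22) = -(96681 + 14014)*10400255/22 = -110695*10400255/22 = -1*1151256227225/22 = -1151256227225/22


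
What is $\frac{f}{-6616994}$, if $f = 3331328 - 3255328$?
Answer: $- \frac{38000}{3308497} \approx -0.011486$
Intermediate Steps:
$f = 76000$ ($f = 3331328 - 3255328 = 76000$)
$\frac{f}{-6616994} = \frac{76000}{-6616994} = 76000 \left(- \frac{1}{6616994}\right) = - \frac{38000}{3308497}$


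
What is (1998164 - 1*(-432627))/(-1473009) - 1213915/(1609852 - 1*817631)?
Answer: -3713831397046/1166948662989 ≈ -3.1825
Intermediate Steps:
(1998164 - 1*(-432627))/(-1473009) - 1213915/(1609852 - 1*817631) = (1998164 + 432627)*(-1/1473009) - 1213915/(1609852 - 817631) = 2430791*(-1/1473009) - 1213915/792221 = -2430791/1473009 - 1213915*1/792221 = -2430791/1473009 - 1213915/792221 = -3713831397046/1166948662989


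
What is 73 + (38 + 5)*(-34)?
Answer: -1389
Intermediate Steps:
73 + (38 + 5)*(-34) = 73 + 43*(-34) = 73 - 1462 = -1389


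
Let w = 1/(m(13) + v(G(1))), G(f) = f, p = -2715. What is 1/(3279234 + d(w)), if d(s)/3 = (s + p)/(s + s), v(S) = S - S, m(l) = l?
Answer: 1/3226293 ≈ 3.0995e-7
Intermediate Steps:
v(S) = 0
w = 1/13 (w = 1/(13 + 0) = 1/13 ≈ 0.076923)
d(s) = 3*(-2715 + s)/(2*s) (d(s) = 3*((s - 2715)/(s + s)) = 3*((-2715 + s)/((2*s))) = 3*((-2715 + s)*(1/(2*s))) = 3*((-2715 + s)/(2*s)) = 3*(-2715 + s)/(2*s))
1/(3279234 + d(w)) = 1/(3279234 + 3*(-2715 + 1/13)/(2*(1/13))) = 1/(3279234 + (3/2)*13*(-35294/13)) = 1/(3279234 - 52941) = 1/3226293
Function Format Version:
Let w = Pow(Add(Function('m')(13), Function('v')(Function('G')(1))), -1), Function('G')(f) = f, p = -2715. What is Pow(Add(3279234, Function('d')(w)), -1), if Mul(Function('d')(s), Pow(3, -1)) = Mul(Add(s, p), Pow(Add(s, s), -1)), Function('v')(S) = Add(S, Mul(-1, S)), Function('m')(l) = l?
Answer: Rational(1, 3226293) ≈ 3.0995e-7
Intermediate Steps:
Function('v')(S) = 0
w = Rational(1, 13) (w = Pow(Add(13, 0), -1) = Pow(13, -1) = Rational(1, 13) ≈ 0.076923)
Function('d')(s) = Mul(Rational(3, 2), Pow(s, -1), Add(-2715, s)) (Function('d')(s) = Mul(3, Mul(Add(s, -2715), Pow(Add(s, s), -1))) = Mul(3, Mul(Add(-2715, s), Pow(Mul(2, s), -1))) = Mul(3, Mul(Add(-2715, s), Mul(Rational(1, 2), Pow(s, -1)))) = Mul(3, Mul(Rational(1, 2), Pow(s, -1), Add(-2715, s))) = Mul(Rational(3, 2), Pow(s, -1), Add(-2715, s)))
Pow(Add(3279234, Function('d')(w)), -1) = Pow(Add(3279234, Mul(Rational(3, 2), Pow(Rational(1, 13), -1), Add(-2715, Rational(1, 13)))), -1) = Pow(Add(3279234, Mul(Rational(3, 2), 13, Rational(-35294, 13))), -1) = Pow(Add(3279234, -52941), -1) = Pow(3226293, -1) = Rational(1, 3226293)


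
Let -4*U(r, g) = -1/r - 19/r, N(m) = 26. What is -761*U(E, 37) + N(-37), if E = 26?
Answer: -3129/26 ≈ -120.35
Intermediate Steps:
U(r, g) = 5/r (U(r, g) = -(-1/r - 19/r)/4 = -(-5)/r = 5/r)
-761*U(E, 37) + N(-37) = -3805/26 + 26 = -3129/26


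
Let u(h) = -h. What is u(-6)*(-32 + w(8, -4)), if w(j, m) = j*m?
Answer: -384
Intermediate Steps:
u(-6)*(-32 + w(8, -4)) = (-1*(-6))*(-32 + 8*(-4)) = 6*(-32 - 32) = 6*(-64) = -384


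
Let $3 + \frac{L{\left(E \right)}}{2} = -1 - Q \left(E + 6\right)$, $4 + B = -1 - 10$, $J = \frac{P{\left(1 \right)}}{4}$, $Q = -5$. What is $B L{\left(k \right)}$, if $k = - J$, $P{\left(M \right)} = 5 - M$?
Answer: $-630$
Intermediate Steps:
$J = 1$ ($J = \frac{5 - 1}{4} = \left(5 - 1\right) \frac{1}{4} = 4 \cdot \frac{1}{4} = 1$)
$B = -15$ ($B = -4 - 11 = -15$)
$k = -1$ ($k = \left(-1\right) 1 = -1$)
$L{\left(E \right)} = 52 + 10 E$ ($L{\left(E \right)} = -6 + 2 \left(-1 - - 5 \left(E + 6\right)\right) = -6 + 2 \left(-1 - - 5 \left(6 + E\right)\right) = -6 + 2 \left(-1 - \left(-30 - 5 E\right)\right) = -6 + 2 \left(-1 + \left(30 + 5 E\right)\right) = -6 + 2 \left(29 + 5 E\right) = -6 + \left(58 + 10 E\right) = 52 + 10 E$)
$B L{\left(k \right)} = - 15 \left(52 + 10 \left(-1\right)\right) = - 15 \left(52 - 10\right) = \left(-15\right) 42 = -630$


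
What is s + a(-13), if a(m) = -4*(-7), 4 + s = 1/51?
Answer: 1225/51 ≈ 24.020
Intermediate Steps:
s = -203/51 (s = -4 + 1/51 = -203/51 ≈ -3.9804)
a(m) = 28
s + a(-13) = -203/51 + 28 = 1225/51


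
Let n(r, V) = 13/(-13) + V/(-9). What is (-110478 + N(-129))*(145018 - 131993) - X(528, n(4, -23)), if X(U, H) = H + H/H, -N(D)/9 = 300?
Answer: -13267291073/9 ≈ -1.4741e+9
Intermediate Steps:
N(D) = -2700 (N(D) = -9*300 = -2700)
n(r, V) = -1 - V/9 (n(r, V) = 13*(-1/13) + V*(-⅑) = -1 - V/9)
X(U, H) = 1 + H (X(U, H) = H + 1 = 1 + H)
(-110478 + N(-129))*(145018 - 131993) - X(528, n(4, -23)) = (-110478 - 2700)*(145018 - 131993) - (1 + (-1 - ⅑*(-23))) = -113178*13025 - (1 + (-1 + 23/9)) = -1474143450 - (1 + 14/9) = -1474143450 - 1*23/9 = -1474143450 - 23/9 = -13267291073/9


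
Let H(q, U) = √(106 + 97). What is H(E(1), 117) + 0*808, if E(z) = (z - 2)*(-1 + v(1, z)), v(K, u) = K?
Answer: √203 ≈ 14.248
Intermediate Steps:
E(z) = 0 (E(z) = (z - 2)*(-1 + 1) = (-2 + z)*0 = 0)
H(q, U) = √203
H(E(1), 117) + 0*808 = √203 + 0*808 = √203 + 0 = √203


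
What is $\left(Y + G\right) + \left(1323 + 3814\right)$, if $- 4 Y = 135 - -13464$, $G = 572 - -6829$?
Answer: $\frac{36553}{4} \approx 9138.3$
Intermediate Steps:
$G = 7401$ ($G = 572 + 6829 = 7401$)
$Y = - \frac{13599}{4}$ ($Y = - \frac{135 - -13464}{4} = - \frac{135 + 13464}{4} = \left(- \frac{1}{4}\right) 13599 = - \frac{13599}{4} \approx -3399.8$)
$\left(Y + G\right) + \left(1323 + 3814\right) = \left(- \frac{13599}{4} + 7401\right) + \left(1323 + 3814\right) = \frac{16005}{4} + 5137 = \frac{36553}{4}$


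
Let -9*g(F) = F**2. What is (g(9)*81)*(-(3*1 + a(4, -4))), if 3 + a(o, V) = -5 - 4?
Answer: -6561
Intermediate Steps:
a(o, V) = -12 (a(o, V) = -3 + (-5 - 4) = -3 - 9 = -12)
g(F) = -F**2/9
(g(9)*81)*(-(3*1 + a(4, -4))) = (-1/9*9**2*81)*(-(3*1 - 12)) = (-1/9*81*81)*(-(3 - 12)) = (-9*81)*(-1*(-9)) = -729*9 = -6561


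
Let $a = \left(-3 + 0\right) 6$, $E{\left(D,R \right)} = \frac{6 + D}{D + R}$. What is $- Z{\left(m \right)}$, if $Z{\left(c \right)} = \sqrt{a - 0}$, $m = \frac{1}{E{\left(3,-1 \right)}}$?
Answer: $- 3 i \sqrt{2} \approx - 4.2426 i$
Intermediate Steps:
$E{\left(D,R \right)} = \frac{6 + D}{D + R}$
$a = -18$ ($a = \left(-3\right) 6 = -18$)
$m = \frac{2}{9}$ ($m = \frac{1}{\frac{1}{3 - 1} \left(6 + 3\right)} = \frac{1}{\frac{1}{2} \cdot 9} = \frac{1}{\frac{9}{2}} = \frac{2}{9} \approx 0.22222$)
$Z{\left(c \right)} = 3 i \sqrt{2}$ ($Z{\left(c \right)} = \sqrt{-18 - 0} = \sqrt{-18 + \left(-7 + 7\right)} = \sqrt{-18 + 0} = \sqrt{-18} = 3 i \sqrt{2}$)
$- Z{\left(m \right)} = - 3 i \sqrt{2}$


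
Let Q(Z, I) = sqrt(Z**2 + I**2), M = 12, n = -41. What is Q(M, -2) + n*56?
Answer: -2296 + 2*sqrt(37) ≈ -2283.8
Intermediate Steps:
Q(Z, I) = sqrt(I**2 + Z**2)
Q(M, -2) + n*56 = sqrt((-2)**2 + 12**2) - 41*56 = sqrt(4 + 144) - 2296 = sqrt(148) - 2296 = 2*sqrt(37) - 2296 = -2296 + 2*sqrt(37)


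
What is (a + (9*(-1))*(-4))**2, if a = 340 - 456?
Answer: 6400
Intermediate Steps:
a = -116
(a + (9*(-1))*(-4))**2 = (-116 + (9*(-1))*(-4))**2 = (-116 - 9*(-4))**2 = (-116 + 36)**2 = (-80)**2 = 6400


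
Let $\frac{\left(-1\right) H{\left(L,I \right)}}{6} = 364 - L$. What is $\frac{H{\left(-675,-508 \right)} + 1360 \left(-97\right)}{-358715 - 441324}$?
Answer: $\frac{138154}{800039} \approx 0.17268$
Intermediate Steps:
$H{\left(L,I \right)} = -2184 + 6 L$ ($H{\left(L,I \right)} = - 6 \left(364 - L\right) = -2184 + 6 L$)
$\frac{H{\left(-675,-508 \right)} + 1360 \left(-97\right)}{-358715 - 441324} = \frac{\left(-2184 + 6 \left(-675\right)\right) + 1360 \left(-97\right)}{-358715 - 441324} = \frac{\left(-2184 - 4050\right) - 131920}{-800039} = \left(-6234 - 131920\right) \left(- \frac{1}{800039}\right) = \left(-138154\right) \left(- \frac{1}{800039}\right) = \frac{138154}{800039}$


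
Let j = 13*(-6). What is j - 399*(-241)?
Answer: 96081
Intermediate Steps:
j = -78
j - 399*(-241) = -78 - 399*(-241) = -78 + 96159 = 96081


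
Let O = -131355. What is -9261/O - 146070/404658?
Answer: -4538356/15624295 ≈ -0.29047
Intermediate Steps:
-9261/O - 146070/404658 = -9261/(-131355) - 146070/404658 = -9261*(-1/131355) - 146070*1/404658 = 49/695 - 8115/22481 = -4538356/15624295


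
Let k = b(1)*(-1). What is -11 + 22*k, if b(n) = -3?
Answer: 55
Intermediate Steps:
k = 3 (k = -3*(-1) = 3)
-11 + 22*k = -11 + 22*3 = -11 + 66 = 55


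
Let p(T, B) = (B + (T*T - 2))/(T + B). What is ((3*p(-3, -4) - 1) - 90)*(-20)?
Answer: 12920/7 ≈ 1845.7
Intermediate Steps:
p(T, B) = (-2 + B + T²)/(B + T) (p(T, B) = (B + (T² - 2))/(B + T) = (B + (-2 + T²))/(B + T) = (-2 + B + T²)/(B + T))
((3*p(-3, -4) - 1) - 90)*(-20) = ((3*((-2 - 4 + (-3)²)/(-4 - 3)) - 1) - 90)*(-20) = ((3*((-2 - 4 + 9)/(-7)) - 1) - 90)*(-20) = ((3*(-⅐*3) - 1) - 90)*(-20) = ((3*(-3/7) - 1) - 90)*(-20) = ((-9/7 - 1) - 90)*(-20) = (-16/7 - 90)*(-20) = -646/7*(-20) = 12920/7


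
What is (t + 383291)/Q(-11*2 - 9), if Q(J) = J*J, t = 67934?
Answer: 451225/961 ≈ 469.54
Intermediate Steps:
Q(J) = J²
(t + 383291)/Q(-11*2 - 9) = (67934 + 383291)/((-11*2 - 9)²) = 451225/((-22 - 9)²) = 451225/((-31)²) = 451225/961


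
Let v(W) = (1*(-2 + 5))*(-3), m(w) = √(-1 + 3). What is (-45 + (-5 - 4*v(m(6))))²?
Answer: 196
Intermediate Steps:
m(w) = √2
v(W) = -9 (v(W) = (1*3)*(-3) = 3*(-3) = -9)
(-45 + (-5 - 4*v(m(6))))² = (-45 + (-5 - 4*(-9)))² = (-45 + (-5 + 36))² = (-45 + 31)² = (-14)² = 196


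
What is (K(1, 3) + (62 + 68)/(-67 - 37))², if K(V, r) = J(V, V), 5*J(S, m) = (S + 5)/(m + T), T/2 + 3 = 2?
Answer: 2401/400 ≈ 6.0025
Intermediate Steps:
T = -2 (T = -6 + 2*2 = -6 + 4 = -2)
J(S, m) = (5 + S)/(5*(-2 + m)) (J(S, m) = ((S + 5)/(m - 2))/5 = ((5 + S)/(-2 + m))/5 = (5 + S)/(5*(-2 + m)))
K(V, r) = (5 + V)/(5*(-2 + V))
(K(1, 3) + (62 + 68)/(-67 - 37))² = ((5 + 1)/(5*(-2 + 1)) + (62 + 68)/(-67 - 37))² = ((⅕)*6/(-1) + 130/(-104))² = ((⅕)*(-1)*6 + 130*(-1/104))² = (-6/5 - 5/4)² = (-49/20)² = 2401/400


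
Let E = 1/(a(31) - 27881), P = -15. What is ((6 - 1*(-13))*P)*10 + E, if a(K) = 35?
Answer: -79361101/27846 ≈ -2850.0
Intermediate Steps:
E = -1/27846 (E = 1/(35 - 27881) = 1/(-27846) = -1/27846 ≈ -3.5912e-5)
((6 - 1*(-13))*P)*10 + E = ((6 - 1*(-13))*(-15))*10 - 1/27846 = ((6 + 13)*(-15))*10 - 1/27846 = (19*(-15))*10 - 1/27846 = -285*10 - 1/27846 = -2850 - 1/27846 = -79361101/27846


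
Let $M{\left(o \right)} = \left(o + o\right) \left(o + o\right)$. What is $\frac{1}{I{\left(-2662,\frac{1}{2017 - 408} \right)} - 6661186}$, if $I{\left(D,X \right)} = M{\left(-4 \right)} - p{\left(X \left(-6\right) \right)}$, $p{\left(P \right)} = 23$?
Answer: $- \frac{1}{6661145} \approx -1.5012 \cdot 10^{-7}$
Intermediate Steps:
$M{\left(o \right)} = 4 o^{2}$ ($M{\left(o \right)} = 2 o 2 o = 4 o^{2}$)
$I{\left(D,X \right)} = 41$ ($I{\left(D,X \right)} = 4 \left(-4\right)^{2} - 23 = 4 \cdot 16 - 23 = 64 - 23 = 41$)
$\frac{1}{I{\left(-2662,\frac{1}{2017 - 408} \right)} - 6661186} = \frac{1}{41 - 6661186} = \frac{1}{-6661145} = - \frac{1}{6661145}$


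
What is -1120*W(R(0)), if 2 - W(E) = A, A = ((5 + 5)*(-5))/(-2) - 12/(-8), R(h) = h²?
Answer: 27440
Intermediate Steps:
A = 53/2 (A = (10*(-5))*(-½) - 12*(-⅛) = -50*(-½) + 3/2 = 25 + 3/2 = 53/2 ≈ 26.500)
W(E) = -49/2 (W(E) = 2 - 1*53/2 = 2 - 53/2 = -49/2)
-1120*W(R(0)) = -1120*(-49/2) = 27440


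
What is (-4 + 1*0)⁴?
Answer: 256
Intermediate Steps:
(-4 + 1*0)⁴ = (-4 + 0)⁴ = (-4)⁴ = 256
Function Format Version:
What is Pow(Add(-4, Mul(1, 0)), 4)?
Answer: 256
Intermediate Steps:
Pow(Add(-4, Mul(1, 0)), 4) = Pow(Add(-4, 0), 4) = Pow(-4, 4) = 256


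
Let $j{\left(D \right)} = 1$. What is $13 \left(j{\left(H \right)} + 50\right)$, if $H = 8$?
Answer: $663$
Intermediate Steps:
$13 \left(j{\left(H \right)} + 50\right) = 13 \left(1 + 50\right) = 13 \cdot 51 = 663$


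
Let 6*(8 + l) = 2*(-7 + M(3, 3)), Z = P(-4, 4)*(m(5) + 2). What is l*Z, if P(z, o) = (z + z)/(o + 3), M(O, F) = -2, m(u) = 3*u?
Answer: 1496/7 ≈ 213.71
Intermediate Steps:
P(z, o) = 2*z/(3 + o) (P(z, o) = (2*z)/(3 + o) = 2*z/(3 + o))
Z = -136/7 (Z = (2*(-4)/(3 + 4))*(3*5 + 2) = (2*(-4)/7)*(15 + 2) = (2*(-4)*(1/7))*17 = -8/7*17 = -136/7 ≈ -19.429)
l = -11 (l = -8 + (2*(-7 - 2))/6 = -8 + (2*(-9))/6 = -8 + (1/6)*(-18) = -8 - 3 = -11)
l*Z = -11*(-136/7) = 1496/7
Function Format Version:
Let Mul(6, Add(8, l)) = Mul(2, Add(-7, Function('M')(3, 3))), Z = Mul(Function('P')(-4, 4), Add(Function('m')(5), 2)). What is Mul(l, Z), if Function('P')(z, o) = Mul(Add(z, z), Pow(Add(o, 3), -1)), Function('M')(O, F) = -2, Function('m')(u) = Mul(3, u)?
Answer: Rational(1496, 7) ≈ 213.71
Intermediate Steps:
Function('P')(z, o) = Mul(2, z, Pow(Add(3, o), -1)) (Function('P')(z, o) = Mul(Mul(2, z), Pow(Add(3, o), -1)) = Mul(2, z, Pow(Add(3, o), -1)))
Z = Rational(-136, 7) (Z = Mul(Mul(2, -4, Pow(Add(3, 4), -1)), Add(Mul(3, 5), 2)) = Mul(Mul(2, -4, Pow(7, -1)), Add(15, 2)) = Mul(Mul(2, -4, Rational(1, 7)), 17) = Mul(Rational(-8, 7), 17) = Rational(-136, 7) ≈ -19.429)
l = -11 (l = Add(-8, Mul(Rational(1, 6), Mul(2, Add(-7, -2)))) = Add(-8, Mul(Rational(1, 6), Mul(2, -9))) = Add(-8, Mul(Rational(1, 6), -18)) = Add(-8, -3) = -11)
Mul(l, Z) = Mul(-11, Rational(-136, 7)) = Rational(1496, 7)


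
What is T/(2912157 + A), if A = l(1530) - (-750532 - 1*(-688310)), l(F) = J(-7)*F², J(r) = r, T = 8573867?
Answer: -8573867/13411921 ≈ -0.63927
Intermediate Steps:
l(F) = -7*F²
A = -16324078 (A = -7*1530² - (-750532 - 1*(-688310)) = -7*2340900 - (-750532 + 688310) = -16386300 - 1*(-62222) = -16386300 + 62222 = -16324078)
T/(2912157 + A) = 8573867/(2912157 - 16324078) = 8573867/(-13411921) = 8573867*(-1/13411921) = -8573867/13411921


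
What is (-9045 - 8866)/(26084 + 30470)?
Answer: -17911/56554 ≈ -0.31671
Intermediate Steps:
(-9045 - 8866)/(26084 + 30470) = -17911/56554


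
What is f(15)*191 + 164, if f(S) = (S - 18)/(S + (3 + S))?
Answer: 1613/11 ≈ 146.64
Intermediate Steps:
f(S) = (-18 + S)/(3 + 2*S)
f(15)*191 + 164 = ((-18 + 15)/(3 + 2*15))*191 + 164 = (-3/(3 + 30))*191 + 164 = (-3/33)*191 + 164 = ((1/33)*(-3))*191 + 164 = -1/11*191 + 164 = -191/11 + 164 = 1613/11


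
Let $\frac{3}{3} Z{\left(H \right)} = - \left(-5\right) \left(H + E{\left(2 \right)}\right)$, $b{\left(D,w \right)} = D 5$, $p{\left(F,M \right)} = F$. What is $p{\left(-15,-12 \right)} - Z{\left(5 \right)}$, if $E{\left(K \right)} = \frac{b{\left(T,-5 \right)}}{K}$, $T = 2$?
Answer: $-65$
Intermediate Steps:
$b{\left(D,w \right)} = 5 D$
$E{\left(K \right)} = \frac{10}{K}$ ($E{\left(K \right)} = \frac{5 \cdot 2}{K} = \frac{10}{K}$)
$Z{\left(H \right)} = 25 + 5 H$ ($Z{\left(H \right)} = - \left(-5\right) \left(H + \frac{10}{2}\right) = - \left(-5\right) \left(H + 10 \cdot \frac{1}{2}\right) = - \left(-5\right) \left(H + 5\right) = - \left(-5\right) \left(5 + H\right) = - (-25 - 5 H) = 25 + 5 H$)
$p{\left(-15,-12 \right)} - Z{\left(5 \right)} = -15 - \left(25 + 5 \cdot 5\right) = -15 - \left(25 + 25\right) = -15 - 50 = -65$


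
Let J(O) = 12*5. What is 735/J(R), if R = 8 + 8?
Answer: 49/4 ≈ 12.250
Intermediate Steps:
R = 16
J(O) = 60
735/J(R) = 735/60 = 735*(1/60) = 49/4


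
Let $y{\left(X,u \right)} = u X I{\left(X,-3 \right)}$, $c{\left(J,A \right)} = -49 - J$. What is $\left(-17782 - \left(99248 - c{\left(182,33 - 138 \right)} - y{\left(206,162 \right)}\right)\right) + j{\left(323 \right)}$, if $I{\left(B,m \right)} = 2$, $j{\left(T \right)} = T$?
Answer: $-50194$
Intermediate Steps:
$y{\left(X,u \right)} = 2 X u$ ($y{\left(X,u \right)} = u X 2 = X u 2 = 2 X u$)
$\left(-17782 - \left(99248 - c{\left(182,33 - 138 \right)} - y{\left(206,162 \right)}\right)\right) + j{\left(323 \right)} = \left(-17782 - \left(99479 - 66744\right)\right) + 323 = \left(-17782 + \left(\left(\left(-49 - 182\right) + 66744\right) - 99248\right)\right) + 323 = \left(-17782 + \left(\left(-231 + 66744\right) - 99248\right)\right) + 323 = \left(-17782 + \left(66513 - 99248\right)\right) + 323 = \left(-17782 - 32735\right) + 323 = -50517 + 323 = -50194$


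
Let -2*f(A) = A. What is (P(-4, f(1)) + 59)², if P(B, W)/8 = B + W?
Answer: 529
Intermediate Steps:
f(A) = -A/2
P(B, W) = 8*B + 8*W (P(B, W) = 8*(B + W) = 8*B + 8*W)
(P(-4, f(1)) + 59)² = ((8*(-4) + 8*(-½*1)) + 59)² = ((-32 + 8*(-½)) + 59)² = ((-32 - 4) + 59)² = (-36 + 59)² = 23² = 529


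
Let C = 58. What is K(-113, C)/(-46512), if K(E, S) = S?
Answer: -29/23256 ≈ -0.0012470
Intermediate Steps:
K(-113, C)/(-46512) = 58/(-46512) = 58*(-1/46512) = -29/23256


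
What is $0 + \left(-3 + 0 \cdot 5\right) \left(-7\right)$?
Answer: $21$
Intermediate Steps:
$0 + \left(-3 + 0 \cdot 5\right) \left(-7\right) = 0 + \left(-3 + 0\right) \left(-7\right) = 0 - -21 = 0 + 21 = 21$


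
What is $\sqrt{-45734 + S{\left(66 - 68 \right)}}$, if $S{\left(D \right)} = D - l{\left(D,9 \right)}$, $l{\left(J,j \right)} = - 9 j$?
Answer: $i \sqrt{45655} \approx 213.67 i$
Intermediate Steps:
$S{\left(D \right)} = 81 + D$ ($S{\left(D \right)} = D - \left(-9\right) 9 = D - -81 = D + 81 = 81 + D$)
$\sqrt{-45734 + S{\left(66 - 68 \right)}} = \sqrt{-45734 + \left(81 + \left(66 - 68\right)\right)} = \sqrt{-45734 + \left(81 - 2\right)} = \sqrt{-45734 + 79} = \sqrt{-45655} = i \sqrt{45655}$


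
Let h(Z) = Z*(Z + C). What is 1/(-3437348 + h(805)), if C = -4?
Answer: -1/2792543 ≈ -3.5810e-7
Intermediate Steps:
h(Z) = Z*(-4 + Z) (h(Z) = Z*(Z - 4) = Z*(-4 + Z))
1/(-3437348 + h(805)) = 1/(-3437348 + 805*(-4 + 805)) = 1/(-3437348 + 805*801) = 1/(-3437348 + 644805) = 1/(-2792543) = -1/2792543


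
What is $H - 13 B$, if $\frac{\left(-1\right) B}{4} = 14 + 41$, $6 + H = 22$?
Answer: $2876$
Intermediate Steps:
$H = 16$ ($H = -6 + 22 = 16$)
$B = -220$ ($B = - 4 \left(14 + 41\right) = \left(-4\right) 55 = -220$)
$H - 13 B = 16 - -2860 = 16 + 2860 = 2876$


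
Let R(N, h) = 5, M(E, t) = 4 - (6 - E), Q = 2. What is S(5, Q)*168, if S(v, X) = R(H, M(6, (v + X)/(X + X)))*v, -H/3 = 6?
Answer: 4200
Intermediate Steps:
M(E, t) = -2 + E (M(E, t) = 4 + (-6 + E) = -2 + E)
H = -18 (H = -3*6 = -18)
S(v, X) = 5*v
S(5, Q)*168 = (5*5)*168 = 25*168 = 4200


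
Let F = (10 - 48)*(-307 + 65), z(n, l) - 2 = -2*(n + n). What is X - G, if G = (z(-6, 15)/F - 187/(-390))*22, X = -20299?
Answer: -827718193/40755 ≈ -20310.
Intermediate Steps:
z(n, l) = 2 - 4*n (z(n, l) = 2 - 2*(n + n) = 2 - 4*n)
F = 9196 (F = -38*(-242) = 9196)
G = 432448/40755 (G = ((2 - 4*(-6))/9196 - 187/(-390))*22 = ((2 + 24)*(1/9196) - 187*(-1/390))*22 = (26*(1/9196) + 187/390)*22 = (13/4598 + 187/390)*22 = (216224/448305)*22 = 432448/40755 ≈ 10.611)
X - G = -20299 - 1*432448/40755 = -20299 - 432448/40755 = -827718193/40755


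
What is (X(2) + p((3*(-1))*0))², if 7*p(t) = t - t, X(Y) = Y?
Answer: 4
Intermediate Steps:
p(t) = 0 (p(t) = (t - t)/7 = (⅐)*0 = 0)
(X(2) + p((3*(-1))*0))² = (2 + 0)² = 2² = 4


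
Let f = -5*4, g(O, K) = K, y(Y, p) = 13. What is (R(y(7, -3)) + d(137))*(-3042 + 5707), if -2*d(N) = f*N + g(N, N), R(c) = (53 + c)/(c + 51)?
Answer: 111079865/32 ≈ 3.4712e+6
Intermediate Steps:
f = -20
R(c) = (53 + c)/(51 + c)
d(N) = 19*N/2 (d(N) = -(-20*N + N)/2 = -(-19)*N/2 = 19*N/2)
(R(y(7, -3)) + d(137))*(-3042 + 5707) = ((53 + 13)/(51 + 13) + (19/2)*137)*(-3042 + 5707) = (66/64 + 2603/2)*2665 = ((1/64)*66 + 2603/2)*2665 = (33/32 + 2603/2)*2665 = (41681/32)*2665 = 111079865/32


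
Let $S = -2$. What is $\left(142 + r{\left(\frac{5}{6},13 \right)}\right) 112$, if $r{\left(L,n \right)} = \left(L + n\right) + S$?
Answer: $\frac{51688}{3} \approx 17229.0$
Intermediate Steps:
$r{\left(L,n \right)} = -2 + L + n$ ($r{\left(L,n \right)} = \left(L + n\right) - 2 = -2 + L + n$)
$\left(142 + r{\left(\frac{5}{6},13 \right)}\right) 112 = \left(142 + \left(-2 + \frac{5}{6} + 13\right)\right) 112 = \left(142 + \frac{71}{6}\right) 112 = \frac{923}{6} \cdot 112 = \frac{51688}{3}$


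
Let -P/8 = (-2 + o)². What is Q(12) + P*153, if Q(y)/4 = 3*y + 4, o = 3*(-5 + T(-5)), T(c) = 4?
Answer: -30440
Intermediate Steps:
o = -3 (o = 3*(-5 + 4) = 3*(-1) = -3)
Q(y) = 16 + 12*y (Q(y) = 4*(3*y + 4) = 4*(4 + 3*y) = 16 + 12*y)
P = -200 (P = -8*(-2 - 3)² = -8*(-5)² = -8*25 = -200)
Q(12) + P*153 = (16 + 12*12) - 200*153 = (16 + 144) - 30600 = 160 - 30600 = -30440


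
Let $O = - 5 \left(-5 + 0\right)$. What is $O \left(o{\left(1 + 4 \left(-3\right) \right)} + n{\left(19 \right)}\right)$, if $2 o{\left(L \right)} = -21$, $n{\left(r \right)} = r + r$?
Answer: $\frac{1375}{2} \approx 687.5$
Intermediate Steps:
$O = 25$ ($O = \left(-5\right) \left(-5\right) = 25$)
$n{\left(r \right)} = 2 r$
$o{\left(L \right)} = - \frac{21}{2}$ ($o{\left(L \right)} = \frac{1}{2} \left(-21\right) = - \frac{21}{2}$)
$O \left(o{\left(1 + 4 \left(-3\right) \right)} + n{\left(19 \right)}\right) = 25 \left(- \frac{21}{2} + 2 \cdot 19\right) = 25 \left(- \frac{21}{2} + 38\right) = 25 \cdot \frac{55}{2} = \frac{1375}{2}$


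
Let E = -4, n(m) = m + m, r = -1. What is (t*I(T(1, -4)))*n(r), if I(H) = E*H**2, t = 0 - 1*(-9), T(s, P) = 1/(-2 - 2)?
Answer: 9/2 ≈ 4.5000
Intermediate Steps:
T(s, P) = -1/4 (T(s, P) = 1/(-4) = -1/4)
n(m) = 2*m
t = 9 (t = 0 + 9 = 9)
I(H) = -4*H**2
(t*I(T(1, -4)))*n(r) = (9*(-4*(-1/4)**2))*(2*(-1)) = (9*(-4*1/16))*(-2) = (9*(-1/4))*(-2) = -9/4*(-2) = 9/2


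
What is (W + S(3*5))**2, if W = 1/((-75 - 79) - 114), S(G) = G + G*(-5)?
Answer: 258598561/71824 ≈ 3600.4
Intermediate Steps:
S(G) = -4*G (S(G) = G - 5*G = -4*G)
W = -1/268 (W = 1/(-154 - 114) = 1/(-268) = -1/268 ≈ -0.0037313)
(W + S(3*5))**2 = (-1/268 - 12*5)**2 = (-1/268 - 4*15)**2 = (-1/268 - 60)**2 = (-16081/268)**2 = 258598561/71824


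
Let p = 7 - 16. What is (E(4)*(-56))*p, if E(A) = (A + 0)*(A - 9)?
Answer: -10080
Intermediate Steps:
E(A) = A*(-9 + A)
p = -9
(E(4)*(-56))*p = ((4*(-9 + 4))*(-56))*(-9) = ((4*(-5))*(-56))*(-9) = -20*(-56)*(-9) = 1120*(-9) = -10080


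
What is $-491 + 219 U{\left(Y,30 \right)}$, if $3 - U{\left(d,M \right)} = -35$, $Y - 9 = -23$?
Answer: $7831$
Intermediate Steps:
$Y = -14$ ($Y = 9 - 23 = -14$)
$U{\left(d,M \right)} = 38$ ($U{\left(d,M \right)} = 3 - -35 = 3 + 35 = 38$)
$-491 + 219 U{\left(Y,30 \right)} = -491 + 219 \cdot 38 = -491 + 8322 = 7831$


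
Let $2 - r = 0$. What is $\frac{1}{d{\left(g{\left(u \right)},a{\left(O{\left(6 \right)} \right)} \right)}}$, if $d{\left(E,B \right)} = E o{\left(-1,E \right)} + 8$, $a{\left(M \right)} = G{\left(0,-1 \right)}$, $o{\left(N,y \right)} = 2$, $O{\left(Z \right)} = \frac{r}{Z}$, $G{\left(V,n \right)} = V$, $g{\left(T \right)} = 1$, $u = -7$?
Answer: $\frac{1}{10} \approx 0.1$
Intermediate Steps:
$r = 2$ ($r = 2 - 0 = 2 + 0 = 2$)
$O{\left(Z \right)} = \frac{2}{Z}$
$a{\left(M \right)} = 0$
$d{\left(E,B \right)} = 8 + 2 E$ ($d{\left(E,B \right)} = E 2 + 8 = 2 E + 8 = 8 + 2 E$)
$\frac{1}{d{\left(g{\left(u \right)},a{\left(O{\left(6 \right)} \right)} \right)}} = \frac{1}{8 + 2 \cdot 1} = \frac{1}{8 + 2} = \frac{1}{10}$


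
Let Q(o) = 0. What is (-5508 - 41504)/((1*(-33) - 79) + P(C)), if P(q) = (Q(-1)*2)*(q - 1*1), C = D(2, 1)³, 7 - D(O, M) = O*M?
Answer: 1679/4 ≈ 419.75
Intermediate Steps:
D(O, M) = 7 - M*O (D(O, M) = 7 - O*M = 7 - M*O)
C = 125 (C = (7 - 1*1*2)³ = (7 - 2)³ = 5³ = 125)
P(q) = 0 (P(q) = (0*2)*(q - 1*1) = 0*(q - 1) = 0*(-1 + q) = 0)
(-5508 - 41504)/((1*(-33) - 79) + P(C)) = (-5508 - 41504)/((1*(-33) - 79) + 0) = -47012/((-33 - 79) + 0) = -47012/(-112 + 0) = -47012/(-112) = -47012*(-1/112) = 1679/4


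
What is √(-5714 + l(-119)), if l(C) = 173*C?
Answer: I*√26301 ≈ 162.18*I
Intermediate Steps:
√(-5714 + l(-119)) = √(-5714 + 173*(-119)) = √(-5714 - 20587) = √(-26301) = I*√26301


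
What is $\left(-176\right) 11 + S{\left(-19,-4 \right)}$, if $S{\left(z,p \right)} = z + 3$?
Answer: $-1952$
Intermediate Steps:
$S{\left(z,p \right)} = 3 + z$
$\left(-176\right) 11 + S{\left(-19,-4 \right)} = \left(-176\right) 11 + \left(3 - 19\right) = -1936 - 16 = -1952$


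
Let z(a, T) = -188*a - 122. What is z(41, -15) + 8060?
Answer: 230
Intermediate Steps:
z(a, T) = -122 - 188*a
z(41, -15) + 8060 = (-122 - 188*41) + 8060 = (-122 - 7708) + 8060 = -7830 + 8060 = 230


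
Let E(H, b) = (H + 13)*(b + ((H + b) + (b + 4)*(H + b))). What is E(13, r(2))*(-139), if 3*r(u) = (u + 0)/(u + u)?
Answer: -4436185/18 ≈ -2.4645e+5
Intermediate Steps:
r(u) = ⅙ (r(u) = ((u + 0)/(u + u))/3 = (u/((2*u)))/3 = (u*(1/(2*u)))/3 = (⅓)*(½) = ⅙)
E(H, b) = (13 + H)*(H + 2*b + (4 + b)*(H + b)) (E(H, b) = (13 + H)*(b + ((H + b) + (4 + b)*(H + b))) = (13 + H)*(b + (H + b + (4 + b)*(H + b))) = (13 + H)*(H + 2*b + (4 + b)*(H + b)))
E(13, r(2))*(-139) = (5*13² + 13*(⅙)² + 65*13 + 78*(⅙) + 13*(⅙)² + (⅙)*13² + 19*13*(⅙))*(-139) = (5*169 + 13*(1/36) + 845 + 13 + 13*(1/36) + (⅙)*169 + 247/6)*(-139) = (845 + 13/36 + 845 + 13 + 13/36 + 169/6 + 247/6)*(-139) = (31915/18)*(-139) = -4436185/18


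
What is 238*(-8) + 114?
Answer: -1790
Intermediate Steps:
238*(-8) + 114 = -1904 + 114 = -1790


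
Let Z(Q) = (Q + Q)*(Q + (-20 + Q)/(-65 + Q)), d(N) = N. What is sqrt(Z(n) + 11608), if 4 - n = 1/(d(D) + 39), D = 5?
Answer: sqrt(722152284058)/7876 ≈ 107.90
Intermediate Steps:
n = 175/44 (n = 4 - 1/(5 + 39) = 4 - 1/44 = 175/44 ≈ 3.9773)
Z(Q) = 2*Q*(Q + (-20 + Q)/(-65 + Q)) (Z(Q) = (2*Q)*(Q + (-20 + Q)/(-65 + Q)) = 2*Q*(Q + (-20 + Q)/(-65 + Q)))
sqrt(Z(n) + 11608) = sqrt(2*(175/44)*(-20 + (175/44)**2 - 64*175/44)/(-65 + 175/44) + 11608) = sqrt(2*(175/44)*(-20 + 30625/1936 - 2800/11)/(-2685/44) + 11608) = sqrt(2*(175/44)*(-44/2685)*(-500895/1936) + 11608) = sqrt(5843775/173272 + 11608) = sqrt(2017185151/173272) = sqrt(722152284058)/7876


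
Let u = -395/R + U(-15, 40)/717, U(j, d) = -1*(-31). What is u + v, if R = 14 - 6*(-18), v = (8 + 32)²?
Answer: 139678967/87474 ≈ 1596.8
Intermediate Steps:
U(j, d) = 31
v = 1600 (v = 40² = 1600)
R = 122 (R = 14 + 108 = 122)
u = -279433/87474 (u = -395/122 + 31/717 = -279433/87474 ≈ -3.1945)
u + v = -279433/87474 + 1600 = 139678967/87474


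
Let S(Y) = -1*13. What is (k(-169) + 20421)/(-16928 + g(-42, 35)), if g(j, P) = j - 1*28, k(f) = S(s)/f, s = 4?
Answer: -132737/110487 ≈ -1.2014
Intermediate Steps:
S(Y) = -13
k(f) = -13/f
g(j, P) = -28 + j (g(j, P) = j - 28 = -28 + j)
(k(-169) + 20421)/(-16928 + g(-42, 35)) = (-13/(-169) + 20421)/(-16928 + (-28 - 42)) = (-13*(-1/169) + 20421)/(-16928 - 70) = (1/13 + 20421)/(-16998) = (265474/13)*(-1/16998) = -132737/110487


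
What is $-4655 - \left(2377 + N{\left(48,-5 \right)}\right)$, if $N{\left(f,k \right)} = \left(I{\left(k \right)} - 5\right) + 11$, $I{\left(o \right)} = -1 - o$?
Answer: $-7042$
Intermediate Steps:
$N{\left(f,k \right)} = 5 - k$ ($N{\left(f,k \right)} = \left(\left(-1 - k\right) - 5\right) + 11 = \left(-6 - k\right) + 11 = 5 - k$)
$-4655 - \left(2377 + N{\left(48,-5 \right)}\right) = -4655 - \left(2382 + 5\right) = -4655 - 2387 = -7042$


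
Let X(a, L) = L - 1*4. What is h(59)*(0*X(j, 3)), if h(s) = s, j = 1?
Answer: 0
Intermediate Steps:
X(a, L) = -4 + L (X(a, L) = L - 4 = -4 + L)
h(59)*(0*X(j, 3)) = 59*(0*(-4 + 3)) = 59*(0*(-1)) = 59*0 = 0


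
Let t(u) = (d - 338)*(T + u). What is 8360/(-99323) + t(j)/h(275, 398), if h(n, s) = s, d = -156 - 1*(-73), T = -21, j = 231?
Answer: -4392236855/19765277 ≈ -222.22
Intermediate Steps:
d = -83 (d = -156 + 73 = -83)
t(u) = 8841 - 421*u (t(u) = (-83 - 338)*(-21 + u) = -421*(-21 + u) = 8841 - 421*u)
8360/(-99323) + t(j)/h(275, 398) = 8360/(-99323) + (8841 - 421*231)/398 = 8360*(-1/99323) + (8841 - 97251)*(1/398) = -8360/99323 - 88410*1/398 = -8360/99323 - 44205/199 = -4392236855/19765277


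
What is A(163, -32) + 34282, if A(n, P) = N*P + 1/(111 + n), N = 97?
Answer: 8542773/274 ≈ 31178.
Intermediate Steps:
A(n, P) = 1/(111 + n) + 97*P (A(n, P) = 97*P + 1/(111 + n) = 1/(111 + n) + 97*P)
A(163, -32) + 34282 = (1 + 10767*(-32) + 97*(-32)*163)/(111 + 163) + 34282 = (1 - 344544 - 505952)/274 + 34282 = (1/274)*(-850495) + 34282 = -850495/274 + 34282 = 8542773/274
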